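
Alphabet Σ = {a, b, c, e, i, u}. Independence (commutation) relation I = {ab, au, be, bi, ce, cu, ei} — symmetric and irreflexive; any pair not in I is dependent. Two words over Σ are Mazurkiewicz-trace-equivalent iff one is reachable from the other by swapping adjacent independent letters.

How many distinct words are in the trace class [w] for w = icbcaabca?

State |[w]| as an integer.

0(i) covers ∅
1(c) covers 0:i
2(b) covers 1:c
3(c) covers 2:b
4(a) covers 3:c
5(a) covers 4:a
6(b) covers 3:c
7(c) covers 5:a, 6:b
8(a) covers 7:c
floor of heap: 0:i
completions by unplaced set U, small U first (add the entries for U minus each lowest piece of U):
  |U|=1: {8}:1
  |U|=2: {7,8}:1
  |U|=3: {5,7,8}:1  {6,7,8}:1
  |U|=4: {4,5,7,8}:1  {5,6,7,8}:2
  |U|=5: {4,5,6,7,8}:3
  |U|=6: {3,4,5,6,7,8}:3
  |U|=7: {2,3,4,5,6,7,8}:3
  start at 0(i): 3

3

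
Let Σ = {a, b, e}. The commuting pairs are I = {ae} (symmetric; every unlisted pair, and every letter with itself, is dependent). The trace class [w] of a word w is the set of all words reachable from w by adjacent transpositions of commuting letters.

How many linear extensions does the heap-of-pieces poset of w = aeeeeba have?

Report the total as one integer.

5

drop 0:a onto floor
drop 1:e onto floor
drop 2:e onto {1:e}
drop 3:e onto {2:e}
drop 4:e onto {3:e}
drop 5:b onto {0:a, 4:e}
drop 6:a onto {5:b}
ground layer = {0:a, 1:e}
drop-orders for the pieces not yet dropped (sum over which currently-grounded one goes next):
  1 to go: {6} 1
  2 to go: {5,6} 1
  3 to go: {0,5,6} 1  {4,5,6} 1
  4 to go: {0,4,5,6} 2  {3,4,5,6} 1
  5 to go: {0,3,4,5,6} 3  {2,3,4,5,6} 1
  if 0:a drops first: 1 orders
  if 1:e drops first: 4 orders
heap linearizations: 5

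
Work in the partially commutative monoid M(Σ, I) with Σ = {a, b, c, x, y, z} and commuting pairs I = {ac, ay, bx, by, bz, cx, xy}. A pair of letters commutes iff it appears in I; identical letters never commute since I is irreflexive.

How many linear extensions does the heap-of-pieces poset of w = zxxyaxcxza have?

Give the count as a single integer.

0(z) covers ∅
1(x) covers 0:z
2(x) covers 1:x
3(y) covers 0:z
4(a) covers 2:x
5(x) covers 4:a
6(c) covers 3:y
7(x) covers 5:x
8(z) covers 6:c, 7:x
9(a) covers 8:z
floor of heap: 0:z
completions by unplaced set U, small U first (add the entries for U minus each lowest piece of U):
  |U|=1: {9}:1
  |U|=2: {8,9}:1
  |U|=3: {6,8,9}:1  {7,8,9}:1
  |U|=4: {3,6,8,9}:1  {5,7,8,9}:1  {6,7,8,9}:2
  |U|=5: {3,6,7,8,9}:3  {4,5,7,8,9}:1  {5,6,7,8,9}:3
  |U|=6: {2,4,5,7,8,9}:1  {3,5,6,7,8,9}:6  {4,5,6,7,8,9}:4
  |U|=7: {1,2,4,5,7,8,9}:1  {2,4,5,6,7,8,9}:5  {3,4,5,6,7,8,9}:10
  |U|=8: {1,2,4,5,6,7,8,9}:6  {2,3,4,5,6,7,8,9}:15
  start at 0(z): 21

21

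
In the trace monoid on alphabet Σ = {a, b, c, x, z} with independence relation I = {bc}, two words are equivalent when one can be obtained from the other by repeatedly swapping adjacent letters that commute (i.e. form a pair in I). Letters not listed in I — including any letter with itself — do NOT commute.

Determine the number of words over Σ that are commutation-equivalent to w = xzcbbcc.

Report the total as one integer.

#0=x has no predecessor
#1=z depends on [0:x]
#2=c depends on [1:z]
#3=b depends on [1:z]
#4=b depends on [3:b]
#5=c depends on [2:c]
#6=c depends on [5:c]
sources: [0:x]
N(rest) = Σ N(rest − s) over sources s of rest; N(one piece) = 1:
  size 1 → [4]=1  [6]=1
  size 2 → [3,4]=1  [4,6]=2  [5,6]=1
  size 3 → [2,5,6]=1  [3,4,6]=3  [4,5,6]=3
  size 4 → [2,4,5,6]=4  [3,4,5,6]=6
  size 5 → [2,3,4,5,6]=10
  first=0(x) contributes 10

10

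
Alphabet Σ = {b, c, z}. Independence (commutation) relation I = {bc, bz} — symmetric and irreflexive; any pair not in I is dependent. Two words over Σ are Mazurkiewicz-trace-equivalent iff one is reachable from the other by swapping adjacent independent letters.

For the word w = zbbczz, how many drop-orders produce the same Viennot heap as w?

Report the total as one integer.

0(z) covers ∅
1(b) covers ∅
2(b) covers 1:b
3(c) covers 0:z
4(z) covers 3:c
5(z) covers 4:z
floor of heap: 0:z, 1:b
completions by unplaced set U, small U first (add the entries for U minus each lowest piece of U):
  |U|=1: {2}:1  {5}:1
  |U|=2: {1,2}:1  {2,5}:2  {4,5}:1
  |U|=3: {1,2,5}:3  {2,4,5}:3  {3,4,5}:1
  |U|=4: {0,3,4,5}:1  {1,2,4,5}:6  {2,3,4,5}:4
  start at 0(z): 10
  start at 1(b): 5
sum over floor = 15

15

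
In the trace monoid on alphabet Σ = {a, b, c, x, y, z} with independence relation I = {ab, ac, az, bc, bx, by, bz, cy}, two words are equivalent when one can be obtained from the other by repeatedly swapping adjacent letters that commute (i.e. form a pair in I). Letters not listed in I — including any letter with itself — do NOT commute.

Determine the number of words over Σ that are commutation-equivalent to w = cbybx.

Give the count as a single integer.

20

#0=c has no predecessor
#1=b has no predecessor
#2=y has no predecessor
#3=b depends on [1:b]
#4=x depends on [0:c, 2:y]
sources: [0:c, 1:b, 2:y]
N(rest) = Σ N(rest − s) over sources s of rest; N(one piece) = 1:
  size 1 → [3]=1  [4]=1
  size 2 → [0,4]=1  [1,3]=1  [2,4]=1  [3,4]=2
  size 3 → [0,2,4]=2  [0,3,4]=3  [1,3,4]=3  [2,3,4]=3
  first=0(c) contributes 6
  first=1(b) contributes 8
  first=2(y) contributes 6
|[w]| = 20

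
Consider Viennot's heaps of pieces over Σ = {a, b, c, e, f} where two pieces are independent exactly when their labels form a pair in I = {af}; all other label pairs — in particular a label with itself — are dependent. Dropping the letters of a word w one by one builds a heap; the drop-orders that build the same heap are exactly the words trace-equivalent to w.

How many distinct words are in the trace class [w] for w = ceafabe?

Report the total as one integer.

drop 0:c onto floor
drop 1:e onto {0:c}
drop 2:a onto {1:e}
drop 3:f onto {1:e}
drop 4:a onto {2:a}
drop 5:b onto {3:f, 4:a}
drop 6:e onto {5:b}
ground layer = {0:c}
drop-orders for the pieces not yet dropped (sum over which currently-grounded one goes next):
  1 to go: {6} 1
  2 to go: {5,6} 1
  3 to go: {3,5,6} 1  {4,5,6} 1
  4 to go: {2,4,5,6} 1  {3,4,5,6} 2
  5 to go: {2,3,4,5,6} 3
  if 0:c drops first: 3 orders

3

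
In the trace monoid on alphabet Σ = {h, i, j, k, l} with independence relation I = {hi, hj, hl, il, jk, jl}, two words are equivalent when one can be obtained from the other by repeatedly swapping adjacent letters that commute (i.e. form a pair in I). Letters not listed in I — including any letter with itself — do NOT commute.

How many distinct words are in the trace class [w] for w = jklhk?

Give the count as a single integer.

10

0(j) covers ∅
1(k) covers ∅
2(l) covers 1:k
3(h) covers 1:k
4(k) covers 2:l, 3:h
floor of heap: 0:j, 1:k
completions by unplaced set U, small U first (add the entries for U minus each lowest piece of U):
  |U|=1: {0}:1  {4}:1
  |U|=2: {0,4}:2  {2,4}:1  {3,4}:1
  |U|=3: {0,2,4}:3  {0,3,4}:3  {2,3,4}:2
  start at 0(j): 2
  start at 1(k): 8
sum over floor = 10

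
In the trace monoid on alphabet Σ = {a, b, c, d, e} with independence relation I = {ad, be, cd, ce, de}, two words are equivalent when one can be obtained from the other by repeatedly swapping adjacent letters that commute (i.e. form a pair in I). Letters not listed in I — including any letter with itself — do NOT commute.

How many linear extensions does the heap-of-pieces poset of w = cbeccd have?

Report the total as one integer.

0(c) covers ∅
1(b) covers 0:c
2(e) covers ∅
3(c) covers 1:b
4(c) covers 3:c
5(d) covers 1:b
floor of heap: 0:c, 2:e
completions by unplaced set U, small U first (add the entries for U minus each lowest piece of U):
  |U|=1: {2}:1  {4}:1  {5}:1
  |U|=2: {2,4}:2  {2,5}:2  {3,4}:1  {4,5}:2
  |U|=3: {2,3,4}:3  {2,4,5}:6  {3,4,5}:3
  |U|=4: {1,3,4,5}:3  {2,3,4,5}:12
  start at 0(c): 15
  start at 2(e): 3
sum over floor = 18

18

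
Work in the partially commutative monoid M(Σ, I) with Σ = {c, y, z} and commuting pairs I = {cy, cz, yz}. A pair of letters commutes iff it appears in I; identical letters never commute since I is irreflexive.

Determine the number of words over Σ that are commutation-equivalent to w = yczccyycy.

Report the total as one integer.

drop 0:y onto floor
drop 1:c onto floor
drop 2:z onto floor
drop 3:c onto {1:c}
drop 4:c onto {3:c}
drop 5:y onto {0:y}
drop 6:y onto {5:y}
drop 7:c onto {4:c}
drop 8:y onto {6:y}
ground layer = {0:y, 1:c, 2:z}
drop-orders for the pieces not yet dropped (sum over which currently-grounded one goes next):
  1 to go: {2} 1  {7} 1  {8} 1
  2 to go: {2,7} 2  {2,8} 2  {4,7} 1  {6,8} 1  {7,8} 2
  3 to go: {2,4,7} 3  {2,6,8} 3  {2,7,8} 6  {3,4,7} 1  {4,7,8} 3  {5,6,8} 1  {6,7,8} 3
  4 to go: {0,5,6,8} 1  {1,3,4,7} 1  {2,3,4,7} 4  {2,4,7,8} 12  {2,5,6,8} 4  {2,6,7,8} 12  {3,4,7,8} 4  {4,6,7,8} 6  {5,6,7,8} 4
  5 to go: {0,2,5,6,8} 5  {0,5,6,7,8} 5  {1,2,3,4,7} 5  {1,3,4,7,8} 5  {2,3,4,7,8} 20  {2,4,6,7,8} 30  {2,5,6,7,8} 20  {3,4,6,7,8} 10  {4,5,6,7,8} 10
  6 to go: {0,2,5,6,7,8} 30  {0,4,5,6,7,8} 15  {1,2,3,4,7,8} 30  {1,3,4,6,7,8} 15  {2,3,4,6,7,8} 60  {2,4,5,6,7,8} 60  {3,4,5,6,7,8} 20
  7 to go: {0,2,4,5,6,7,8} 105  {0,3,4,5,6,7,8} 35  {1,2,3,4,6,7,8} 105  {1,3,4,5,6,7,8} 35  {2,3,4,5,6,7,8} 140
  if 0:y drops first: 280 orders
  if 1:c drops first: 280 orders
  if 2:z drops first: 70 orders
heap linearizations: 630

630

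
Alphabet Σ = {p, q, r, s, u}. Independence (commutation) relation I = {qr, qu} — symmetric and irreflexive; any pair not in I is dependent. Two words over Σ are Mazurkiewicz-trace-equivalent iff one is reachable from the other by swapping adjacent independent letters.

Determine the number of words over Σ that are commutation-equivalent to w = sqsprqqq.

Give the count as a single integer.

0(s) covers ∅
1(q) covers 0:s
2(s) covers 1:q
3(p) covers 2:s
4(r) covers 3:p
5(q) covers 3:p
6(q) covers 5:q
7(q) covers 6:q
floor of heap: 0:s
completions by unplaced set U, small U first (add the entries for U minus each lowest piece of U):
  |U|=1: {4}:1  {7}:1
  |U|=2: {4,7}:2  {6,7}:1
  |U|=3: {4,6,7}:3  {5,6,7}:1
  |U|=4: {4,5,6,7}:4
  |U|=5: {3,4,5,6,7}:4
  |U|=6: {2,3,4,5,6,7}:4
  start at 0(s): 4

4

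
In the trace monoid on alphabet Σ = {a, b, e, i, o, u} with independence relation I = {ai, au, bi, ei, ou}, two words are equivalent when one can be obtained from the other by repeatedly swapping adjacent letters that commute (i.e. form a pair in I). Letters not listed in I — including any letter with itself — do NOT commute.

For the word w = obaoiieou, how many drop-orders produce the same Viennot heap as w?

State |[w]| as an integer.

6

#0=o has no predecessor
#1=b depends on [0:o]
#2=a depends on [1:b]
#3=o depends on [2:a]
#4=i depends on [3:o]
#5=i depends on [4:i]
#6=e depends on [3:o]
#7=o depends on [5:i, 6:e]
#8=u depends on [5:i, 6:e]
sources: [0:o]
N(rest) = Σ N(rest − s) over sources s of rest; N(one piece) = 1:
  size 1 → [7]=1  [8]=1
  size 2 → [7,8]=2
  size 3 → [5,7,8]=2  [6,7,8]=2
  size 4 → [4,5,7,8]=2  [5,6,7,8]=4
  size 5 → [4,5,6,7,8]=6
  size 6 → [3,4,5,6,7,8]=6
  size 7 → [2,3,4,5,6,7,8]=6
  first=0(o) contributes 6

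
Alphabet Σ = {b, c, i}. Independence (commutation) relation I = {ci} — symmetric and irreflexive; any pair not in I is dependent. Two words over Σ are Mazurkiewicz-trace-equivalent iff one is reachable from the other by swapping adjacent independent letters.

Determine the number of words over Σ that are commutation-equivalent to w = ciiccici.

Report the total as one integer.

#0=c has no predecessor
#1=i has no predecessor
#2=i depends on [1:i]
#3=c depends on [0:c]
#4=c depends on [3:c]
#5=i depends on [2:i]
#6=c depends on [4:c]
#7=i depends on [5:i]
sources: [0:c, 1:i]
N(rest) = Σ N(rest − s) over sources s of rest; N(one piece) = 1:
  size 1 → [6]=1  [7]=1
  size 2 → [4,6]=1  [5,7]=1  [6,7]=2
  size 3 → [2,5,7]=1  [3,4,6]=1  [4,6,7]=3  [5,6,7]=3
  size 4 → [0,3,4,6]=1  [1,2,5,7]=1  [2,5,6,7]=4  [3,4,6,7]=4  [4,5,6,7]=6
  size 5 → [0,3,4,6,7]=5  [1,2,5,6,7]=5  [2,4,5,6,7]=10  [3,4,5,6,7]=10
  size 6 → [0,3,4,5,6,7]=15  [1,2,4,5,6,7]=15  [2,3,4,5,6,7]=20
  first=0(c) contributes 35
  first=1(i) contributes 35
|[w]| = 70

70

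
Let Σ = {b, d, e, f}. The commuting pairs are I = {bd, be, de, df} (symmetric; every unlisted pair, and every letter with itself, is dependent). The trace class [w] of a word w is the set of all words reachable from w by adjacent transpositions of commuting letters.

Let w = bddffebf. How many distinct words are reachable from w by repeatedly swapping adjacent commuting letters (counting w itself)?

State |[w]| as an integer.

piece 0:b — minimal
piece 1:d — minimal
piece 2:d rests on {1:d}
piece 3:f rests on {0:b}
piece 4:f rests on {3:f}
piece 5:e rests on {4:f}
piece 6:b rests on {4:f}
piece 7:f rests on {5:e, 6:b}
minimal pieces: {0:b, 1:d}
ways to finish when only these pieces remain (= sum over removing one remaining piece with nothing left below it):
  1 left: {2}→1  {7}→1
  2 left: {1,2}→1  {2,7}→2  {5,7}→1  {6,7}→1
  3 left: {1,2,7}→3  {2,5,7}→3  {2,6,7}→3  {5,6,7}→2
  4 left: {1,2,5,7}→6  {1,2,6,7}→6  {2,5,6,7}→8  {4,5,6,7}→2
  5 left: {1,2,5,6,7}→20  {2,4,5,6,7}→10  {3,4,5,6,7}→2
  6 left: {0,3,4,5,6,7}→2  {1,2,4,5,6,7}→30  {2,3,4,5,6,7}→12
  placing 0:b first → 42 extensions
  placing 1:d first → 14 extensions
total linear extensions = 56

56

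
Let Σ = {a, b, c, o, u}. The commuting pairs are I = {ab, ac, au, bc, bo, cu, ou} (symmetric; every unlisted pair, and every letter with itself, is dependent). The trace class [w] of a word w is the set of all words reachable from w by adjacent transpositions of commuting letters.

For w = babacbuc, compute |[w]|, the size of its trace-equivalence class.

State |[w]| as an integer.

420

piece 0:b — minimal
piece 1:a — minimal
piece 2:b rests on {0:b}
piece 3:a rests on {1:a}
piece 4:c — minimal
piece 5:b rests on {2:b}
piece 6:u rests on {5:b}
piece 7:c rests on {4:c}
minimal pieces: {0:b, 1:a, 4:c}
ways to finish when only these pieces remain (= sum over removing one remaining piece with nothing left below it):
  1 left: {3}→1  {6}→1  {7}→1
  2 left: {1,3}→1  {3,6}→2  {3,7}→2  {4,7}→1  {5,6}→1  {6,7}→2
  3 left: {1,3,6}→3  {1,3,7}→3  {2,5,6}→1  {3,4,7}→3  {3,5,6}→3  {3,6,7}→6  {4,6,7}→3  {5,6,7}→3
  4 left: {0,2,5,6}→1  {1,3,4,7}→6  {1,3,5,6}→6  {1,3,6,7}→12  {2,3,5,6}→4  {2,5,6,7}→4  {3,4,6,7}→12  {3,5,6,7}→12  {4,5,6,7}→6
  5 left: {0,2,3,5,6}→5  {0,2,5,6,7}→5  {1,2,3,5,6}→10  {1,3,4,6,7}→30  {1,3,5,6,7}→30  {2,3,5,6,7}→20  {2,4,5,6,7}→10  {3,4,5,6,7}→30
  6 left: {0,1,2,3,5,6}→15  {0,2,3,5,6,7}→30  {0,2,4,5,6,7}→15  {1,2,3,5,6,7}→60  {1,3,4,5,6,7}→90  {2,3,4,5,6,7}→60
  placing 0:b first → 210 extensions
  placing 1:a first → 105 extensions
  placing 4:c first → 105 extensions
total linear extensions = 420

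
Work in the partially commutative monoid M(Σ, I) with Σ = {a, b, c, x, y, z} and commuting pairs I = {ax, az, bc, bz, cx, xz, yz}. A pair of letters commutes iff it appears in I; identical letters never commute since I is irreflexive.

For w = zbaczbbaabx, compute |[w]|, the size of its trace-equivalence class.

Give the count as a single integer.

drop 0:z onto floor
drop 1:b onto floor
drop 2:a onto {1:b}
drop 3:c onto {0:z, 2:a}
drop 4:z onto {3:c}
drop 5:b onto {2:a}
drop 6:b onto {5:b}
drop 7:a onto {3:c, 6:b}
drop 8:a onto {7:a}
drop 9:b onto {8:a}
drop 10:x onto {9:b}
ground layer = {0:z, 1:b}
drop-orders for the pieces not yet dropped (sum over which currently-grounded one goes next):
  1 to go: {4} 1  {10} 1
  2 to go: {4,10} 2  {9,10} 1
  3 to go: {4,9,10} 3  {8,9,10} 1
  4 to go: {4,8,9,10} 4  {7,8,9,10} 1
  5 to go: {4,7,8,9,10} 5  {6,7,8,9,10} 1
  6 to go: {3,4,7,8,9,10} 5  {4,6,7,8,9,10} 6  {5,6,7,8,9,10} 1
  7 to go: {0,3,4,7,8,9,10} 5  {3,4,6,7,8,9,10} 11  {4,5,6,7,8,9,10} 7
  8 to go: {0,3,4,6,7,8,9,10} 16  {3,4,5,6,7,8,9,10} 18
  9 to go: {0,3,4,5,6,7,8,9,10} 34  {2,3,4,5,6,7,8,9,10} 18
  if 0:z drops first: 18 orders
  if 1:b drops first: 52 orders
heap linearizations: 70

70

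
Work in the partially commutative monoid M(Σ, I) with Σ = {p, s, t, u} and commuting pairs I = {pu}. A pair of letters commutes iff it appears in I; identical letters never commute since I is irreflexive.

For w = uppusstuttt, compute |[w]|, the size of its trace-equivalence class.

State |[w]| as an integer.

drop 0:u onto floor
drop 1:p onto floor
drop 2:p onto {1:p}
drop 3:u onto {0:u}
drop 4:s onto {2:p, 3:u}
drop 5:s onto {4:s}
drop 6:t onto {5:s}
drop 7:u onto {6:t}
drop 8:t onto {7:u}
drop 9:t onto {8:t}
drop 10:t onto {9:t}
ground layer = {0:u, 1:p}
drop-orders for the pieces not yet dropped (sum over which currently-grounded one goes next):
  1 to go: {10} 1
  2 to go: {9,10} 1
  3 to go: {8,9,10} 1
  4 to go: {7,8,9,10} 1
  5 to go: {6,7,8,9,10} 1
  6 to go: {5,6,7,8,9,10} 1
  7 to go: {4,5,6,7,8,9,10} 1
  8 to go: {2,4,5,6,7,8,9,10} 1  {3,4,5,6,7,8,9,10} 1
  9 to go: {0,3,4,5,6,7,8,9,10} 1  {1,2,4,5,6,7,8,9,10} 1  {2,3,4,5,6,7,8,9,10} 2
  if 0:u drops first: 3 orders
  if 1:p drops first: 3 orders
heap linearizations: 6

6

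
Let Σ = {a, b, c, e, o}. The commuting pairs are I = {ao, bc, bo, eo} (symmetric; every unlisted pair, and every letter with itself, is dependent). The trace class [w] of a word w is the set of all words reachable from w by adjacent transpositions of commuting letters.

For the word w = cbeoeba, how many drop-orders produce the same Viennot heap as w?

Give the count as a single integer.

11

drop 0:c onto floor
drop 1:b onto floor
drop 2:e onto {0:c, 1:b}
drop 3:o onto {0:c}
drop 4:e onto {2:e}
drop 5:b onto {4:e}
drop 6:a onto {5:b}
ground layer = {0:c, 1:b}
drop-orders for the pieces not yet dropped (sum over which currently-grounded one goes next):
  1 to go: {3} 1  {6} 1
  2 to go: {3,6} 2  {5,6} 1
  3 to go: {3,5,6} 3  {4,5,6} 1
  4 to go: {2,4,5,6} 1  {3,4,5,6} 4
  5 to go: {1,2,4,5,6} 1  {2,3,4,5,6} 5
  if 0:c drops first: 6 orders
  if 1:b drops first: 5 orders
heap linearizations: 11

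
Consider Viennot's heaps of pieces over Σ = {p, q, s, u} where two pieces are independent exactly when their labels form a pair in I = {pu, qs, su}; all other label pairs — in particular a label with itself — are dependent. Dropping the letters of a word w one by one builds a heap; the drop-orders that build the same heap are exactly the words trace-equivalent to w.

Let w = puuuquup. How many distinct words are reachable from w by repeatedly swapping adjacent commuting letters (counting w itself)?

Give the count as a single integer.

12

0(p) covers ∅
1(u) covers ∅
2(u) covers 1:u
3(u) covers 2:u
4(q) covers 0:p, 3:u
5(u) covers 4:q
6(u) covers 5:u
7(p) covers 4:q
floor of heap: 0:p, 1:u
completions by unplaced set U, small U first (add the entries for U minus each lowest piece of U):
  |U|=1: {6}:1  {7}:1
  |U|=2: {5,6}:1  {6,7}:2
  |U|=3: {5,6,7}:3
  |U|=4: {4,5,6,7}:3
  |U|=5: {0,4,5,6,7}:3  {3,4,5,6,7}:3
  |U|=6: {0,3,4,5,6,7}:6  {2,3,4,5,6,7}:3
  start at 0(p): 3
  start at 1(u): 9
sum over floor = 12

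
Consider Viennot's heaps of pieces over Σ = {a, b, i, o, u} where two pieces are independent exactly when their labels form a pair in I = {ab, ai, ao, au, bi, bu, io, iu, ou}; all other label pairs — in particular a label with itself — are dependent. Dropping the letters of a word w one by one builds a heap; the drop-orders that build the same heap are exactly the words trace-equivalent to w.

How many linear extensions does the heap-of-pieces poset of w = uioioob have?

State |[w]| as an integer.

105

#0=u has no predecessor
#1=i has no predecessor
#2=o has no predecessor
#3=i depends on [1:i]
#4=o depends on [2:o]
#5=o depends on [4:o]
#6=b depends on [5:o]
sources: [0:u, 1:i, 2:o]
N(rest) = Σ N(rest − s) over sources s of rest; N(one piece) = 1:
  size 1 → [0]=1  [3]=1  [6]=1
  size 2 → [0,3]=2  [0,6]=2  [1,3]=1  [3,6]=2  [5,6]=1
  size 3 → [0,1,3]=3  [0,3,6]=6  [0,5,6]=3  [1,3,6]=3  [3,5,6]=3  [4,5,6]=1
  size 4 → [0,1,3,6]=12  [0,3,5,6]=12  [0,4,5,6]=4  [1,3,5,6]=6  [2,4,5,6]=1  [3,4,5,6]=4
  size 5 → [0,1,3,5,6]=30  [0,2,4,5,6]=5  [0,3,4,5,6]=20  [1,3,4,5,6]=10  [2,3,4,5,6]=5
  first=0(u) contributes 15
  first=1(i) contributes 30
  first=2(o) contributes 60
|[w]| = 105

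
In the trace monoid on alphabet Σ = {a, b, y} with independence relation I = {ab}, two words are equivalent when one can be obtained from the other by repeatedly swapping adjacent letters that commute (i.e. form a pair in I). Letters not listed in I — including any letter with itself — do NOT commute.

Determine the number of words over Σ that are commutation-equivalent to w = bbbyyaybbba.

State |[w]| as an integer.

piece 0:b — minimal
piece 1:b rests on {0:b}
piece 2:b rests on {1:b}
piece 3:y rests on {2:b}
piece 4:y rests on {3:y}
piece 5:a rests on {4:y}
piece 6:y rests on {5:a}
piece 7:b rests on {6:y}
piece 8:b rests on {7:b}
piece 9:b rests on {8:b}
piece 10:a rests on {6:y}
minimal pieces: {0:b}
ways to finish when only these pieces remain (= sum over removing one remaining piece with nothing left below it):
  1 left: {9}→1  {10}→1
  2 left: {8,9}→1  {9,10}→2
  3 left: {7,8,9}→1  {8,9,10}→3
  4 left: {7,8,9,10}→4
  5 left: {6,7,8,9,10}→4
  6 left: {5,6,7,8,9,10}→4
  7 left: {4,5,6,7,8,9,10}→4
  8 left: {3,4,5,6,7,8,9,10}→4
  9 left: {2,3,4,5,6,7,8,9,10}→4
  placing 0:b first → 4 extensions

4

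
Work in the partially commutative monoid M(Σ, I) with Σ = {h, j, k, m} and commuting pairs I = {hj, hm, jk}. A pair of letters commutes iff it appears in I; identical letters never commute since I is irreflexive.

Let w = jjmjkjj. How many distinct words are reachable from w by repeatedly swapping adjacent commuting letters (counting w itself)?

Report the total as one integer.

4

piece 0:j — minimal
piece 1:j rests on {0:j}
piece 2:m rests on {1:j}
piece 3:j rests on {2:m}
piece 4:k rests on {2:m}
piece 5:j rests on {3:j}
piece 6:j rests on {5:j}
minimal pieces: {0:j}
ways to finish when only these pieces remain (= sum over removing one remaining piece with nothing left below it):
  1 left: {4}→1  {6}→1
  2 left: {4,6}→2  {5,6}→1
  3 left: {3,5,6}→1  {4,5,6}→3
  4 left: {3,4,5,6}→4
  5 left: {2,3,4,5,6}→4
  placing 0:j first → 4 extensions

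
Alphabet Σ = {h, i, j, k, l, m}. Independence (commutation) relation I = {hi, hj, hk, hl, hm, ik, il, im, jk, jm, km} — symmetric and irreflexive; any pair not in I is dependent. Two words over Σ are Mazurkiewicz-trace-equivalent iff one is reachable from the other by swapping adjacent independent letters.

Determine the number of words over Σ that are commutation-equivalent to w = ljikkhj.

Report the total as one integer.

70

0(l) covers ∅
1(j) covers 0:l
2(i) covers 1:j
3(k) covers 0:l
4(k) covers 3:k
5(h) covers ∅
6(j) covers 2:i
floor of heap: 0:l, 5:h
completions by unplaced set U, small U first (add the entries for U minus each lowest piece of U):
  |U|=1: {4}:1  {5}:1  {6}:1
  |U|=2: {2,6}:1  {3,4}:1  {4,5}:2  {4,6}:2  {5,6}:2
  |U|=3: {1,2,6}:1  {2,4,6}:3  {2,5,6}:3  {3,4,5}:3  {3,4,6}:3  {4,5,6}:6
  |U|=4: {1,2,4,6}:4  {1,2,5,6}:4  {2,3,4,6}:6  {2,4,5,6}:12  {3,4,5,6}:12
  |U|=5: {1,2,3,4,6}:10  {1,2,4,5,6}:20  {2,3,4,5,6}:30
  start at 0(l): 60
  start at 5(h): 10
sum over floor = 70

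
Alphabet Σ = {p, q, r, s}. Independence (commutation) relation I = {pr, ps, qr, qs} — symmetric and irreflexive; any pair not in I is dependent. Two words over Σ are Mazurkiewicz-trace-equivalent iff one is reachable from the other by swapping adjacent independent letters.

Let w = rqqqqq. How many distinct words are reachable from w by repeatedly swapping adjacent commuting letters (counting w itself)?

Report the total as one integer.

6

drop 0:r onto floor
drop 1:q onto floor
drop 2:q onto {1:q}
drop 3:q onto {2:q}
drop 4:q onto {3:q}
drop 5:q onto {4:q}
ground layer = {0:r, 1:q}
drop-orders for the pieces not yet dropped (sum over which currently-grounded one goes next):
  1 to go: {0} 1  {5} 1
  2 to go: {0,5} 2  {4,5} 1
  3 to go: {0,4,5} 3  {3,4,5} 1
  4 to go: {0,3,4,5} 4  {2,3,4,5} 1
  if 0:r drops first: 1 orders
  if 1:q drops first: 5 orders
heap linearizations: 6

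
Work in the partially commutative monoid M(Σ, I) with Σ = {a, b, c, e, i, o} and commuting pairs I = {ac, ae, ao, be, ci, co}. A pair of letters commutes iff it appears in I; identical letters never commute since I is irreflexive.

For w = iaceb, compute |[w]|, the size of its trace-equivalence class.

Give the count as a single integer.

8

0(i) covers ∅
1(a) covers 0:i
2(c) covers ∅
3(e) covers 0:i, 2:c
4(b) covers 1:a, 2:c
floor of heap: 0:i, 2:c
completions by unplaced set U, small U first (add the entries for U minus each lowest piece of U):
  |U|=1: {3}:1  {4}:1
  |U|=2: {1,4}:1  {3,4}:2
  |U|=3: {1,3,4}:3  {2,3,4}:2
  start at 0(i): 5
  start at 2(c): 3
sum over floor = 8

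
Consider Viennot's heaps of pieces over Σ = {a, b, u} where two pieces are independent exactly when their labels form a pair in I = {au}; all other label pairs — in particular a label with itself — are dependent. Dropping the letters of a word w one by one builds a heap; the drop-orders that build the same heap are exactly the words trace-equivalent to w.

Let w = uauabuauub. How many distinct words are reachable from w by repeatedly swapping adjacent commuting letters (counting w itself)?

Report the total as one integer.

0(u) covers ∅
1(a) covers ∅
2(u) covers 0:u
3(a) covers 1:a
4(b) covers 2:u, 3:a
5(u) covers 4:b
6(a) covers 4:b
7(u) covers 5:u
8(u) covers 7:u
9(b) covers 6:a, 8:u
floor of heap: 0:u, 1:a
completions by unplaced set U, small U first (add the entries for U minus each lowest piece of U):
  |U|=1: {9}:1
  |U|=2: {6,9}:1  {8,9}:1
  |U|=3: {6,8,9}:2  {7,8,9}:1
  |U|=4: {5,7,8,9}:1  {6,7,8,9}:3
  |U|=5: {5,6,7,8,9}:4
  |U|=6: {4,5,6,7,8,9}:4
  |U|=7: {2,4,5,6,7,8,9}:4  {3,4,5,6,7,8,9}:4
  |U|=8: {0,2,4,5,6,7,8,9}:4  {1,3,4,5,6,7,8,9}:4  {2,3,4,5,6,7,8,9}:8
  start at 0(u): 12
  start at 1(a): 12
sum over floor = 24

24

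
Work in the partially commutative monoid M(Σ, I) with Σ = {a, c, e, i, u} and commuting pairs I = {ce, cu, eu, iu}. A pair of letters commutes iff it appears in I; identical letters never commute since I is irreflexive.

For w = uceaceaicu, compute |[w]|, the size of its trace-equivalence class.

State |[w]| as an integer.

36

0(u) covers ∅
1(c) covers ∅
2(e) covers ∅
3(a) covers 0:u, 1:c, 2:e
4(c) covers 3:a
5(e) covers 3:a
6(a) covers 4:c, 5:e
7(i) covers 6:a
8(c) covers 7:i
9(u) covers 6:a
floor of heap: 0:u, 1:c, 2:e
completions by unplaced set U, small U first (add the entries for U minus each lowest piece of U):
  |U|=1: {8}:1  {9}:1
  |U|=2: {7,8}:1  {8,9}:2
  |U|=3: {7,8,9}:3
  |U|=4: {6,7,8,9}:3
  |U|=5: {4,6,7,8,9}:3  {5,6,7,8,9}:3
  |U|=6: {4,5,6,7,8,9}:6
  |U|=7: {3,4,5,6,7,8,9}:6
  |U|=8: {0,3,4,5,6,7,8,9}:6  {1,3,4,5,6,7,8,9}:6  {2,3,4,5,6,7,8,9}:6
  start at 0(u): 12
  start at 1(c): 12
  start at 2(e): 12
sum over floor = 36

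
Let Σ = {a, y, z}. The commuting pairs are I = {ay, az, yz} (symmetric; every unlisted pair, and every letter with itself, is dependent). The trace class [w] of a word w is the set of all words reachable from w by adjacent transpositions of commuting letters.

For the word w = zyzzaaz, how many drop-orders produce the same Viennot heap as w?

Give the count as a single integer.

105

drop 0:z onto floor
drop 1:y onto floor
drop 2:z onto {0:z}
drop 3:z onto {2:z}
drop 4:a onto floor
drop 5:a onto {4:a}
drop 6:z onto {3:z}
ground layer = {0:z, 1:y, 4:a}
drop-orders for the pieces not yet dropped (sum over which currently-grounded one goes next):
  1 to go: {1} 1  {5} 1  {6} 1
  2 to go: {1,5} 2  {1,6} 2  {3,6} 1  {4,5} 1  {5,6} 2
  3 to go: {1,3,6} 3  {1,4,5} 3  {1,5,6} 6  {2,3,6} 1  {3,5,6} 3  {4,5,6} 3
  4 to go: {0,2,3,6} 1  {1,2,3,6} 4  {1,3,5,6} 12  {1,4,5,6} 12  {2,3,5,6} 4  {3,4,5,6} 6
  5 to go: {0,1,2,3,6} 5  {0,2,3,5,6} 5  {1,2,3,5,6} 20  {1,3,4,5,6} 30  {2,3,4,5,6} 10
  if 0:z drops first: 60 orders
  if 1:y drops first: 15 orders
  if 4:a drops first: 30 orders
heap linearizations: 105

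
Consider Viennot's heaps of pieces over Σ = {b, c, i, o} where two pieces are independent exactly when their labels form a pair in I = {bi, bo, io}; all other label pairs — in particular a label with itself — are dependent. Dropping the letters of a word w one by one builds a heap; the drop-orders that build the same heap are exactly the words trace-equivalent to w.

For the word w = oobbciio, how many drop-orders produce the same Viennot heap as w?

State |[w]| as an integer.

18

piece 0:o — minimal
piece 1:o rests on {0:o}
piece 2:b — minimal
piece 3:b rests on {2:b}
piece 4:c rests on {1:o, 3:b}
piece 5:i rests on {4:c}
piece 6:i rests on {5:i}
piece 7:o rests on {4:c}
minimal pieces: {0:o, 2:b}
ways to finish when only these pieces remain (= sum over removing one remaining piece with nothing left below it):
  1 left: {6}→1  {7}→1
  2 left: {5,6}→1  {6,7}→2
  3 left: {5,6,7}→3
  4 left: {4,5,6,7}→3
  5 left: {1,4,5,6,7}→3  {3,4,5,6,7}→3
  6 left: {0,1,4,5,6,7}→3  {1,3,4,5,6,7}→6  {2,3,4,5,6,7}→3
  placing 0:o first → 9 extensions
  placing 2:b first → 9 extensions
total linear extensions = 18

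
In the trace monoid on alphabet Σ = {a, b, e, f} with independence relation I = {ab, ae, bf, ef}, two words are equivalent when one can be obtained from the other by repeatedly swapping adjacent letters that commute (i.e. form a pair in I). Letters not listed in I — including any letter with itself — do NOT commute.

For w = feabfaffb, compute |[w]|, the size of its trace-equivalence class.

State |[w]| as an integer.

0(f) covers ∅
1(e) covers ∅
2(a) covers 0:f
3(b) covers 1:e
4(f) covers 2:a
5(a) covers 4:f
6(f) covers 5:a
7(f) covers 6:f
8(b) covers 3:b
floor of heap: 0:f, 1:e
completions by unplaced set U, small U first (add the entries for U minus each lowest piece of U):
  |U|=1: {7}:1  {8}:1
  |U|=2: {3,8}:1  {6,7}:1  {7,8}:2
  |U|=3: {1,3,8}:1  {3,7,8}:3  {5,6,7}:1  {6,7,8}:3
  |U|=4: {1,3,7,8}:4  {3,6,7,8}:6  {4,5,6,7}:1  {5,6,7,8}:4
  |U|=5: {1,3,6,7,8}:10  {2,4,5,6,7}:1  {3,5,6,7,8}:10  {4,5,6,7,8}:5
  |U|=6: {0,2,4,5,6,7}:1  {1,3,5,6,7,8}:20  {2,4,5,6,7,8}:6  {3,4,5,6,7,8}:15
  |U|=7: {0,2,4,5,6,7,8}:7  {1,3,4,5,6,7,8}:35  {2,3,4,5,6,7,8}:21
  start at 0(f): 56
  start at 1(e): 28
sum over floor = 84

84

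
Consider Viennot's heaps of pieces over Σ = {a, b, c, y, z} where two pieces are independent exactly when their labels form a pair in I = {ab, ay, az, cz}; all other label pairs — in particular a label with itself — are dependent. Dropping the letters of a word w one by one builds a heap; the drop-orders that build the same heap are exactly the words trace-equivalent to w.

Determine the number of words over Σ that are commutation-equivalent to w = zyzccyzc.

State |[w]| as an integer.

6

piece 0:z — minimal
piece 1:y rests on {0:z}
piece 2:z rests on {1:y}
piece 3:c rests on {1:y}
piece 4:c rests on {3:c}
piece 5:y rests on {2:z, 4:c}
piece 6:z rests on {5:y}
piece 7:c rests on {5:y}
minimal pieces: {0:z}
ways to finish when only these pieces remain (= sum over removing one remaining piece with nothing left below it):
  1 left: {6}→1  {7}→1
  2 left: {6,7}→2
  3 left: {5,6,7}→2
  4 left: {2,5,6,7}→2  {4,5,6,7}→2
  5 left: {2,4,5,6,7}→4  {3,4,5,6,7}→2
  6 left: {2,3,4,5,6,7}→6
  placing 0:z first → 6 extensions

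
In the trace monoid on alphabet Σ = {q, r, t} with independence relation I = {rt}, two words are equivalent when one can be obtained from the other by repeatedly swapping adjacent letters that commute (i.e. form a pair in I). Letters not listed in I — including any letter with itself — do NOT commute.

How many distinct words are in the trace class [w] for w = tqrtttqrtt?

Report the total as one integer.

piece 0:t — minimal
piece 1:q rests on {0:t}
piece 2:r rests on {1:q}
piece 3:t rests on {1:q}
piece 4:t rests on {3:t}
piece 5:t rests on {4:t}
piece 6:q rests on {2:r, 5:t}
piece 7:r rests on {6:q}
piece 8:t rests on {6:q}
piece 9:t rests on {8:t}
minimal pieces: {0:t}
ways to finish when only these pieces remain (= sum over removing one remaining piece with nothing left below it):
  1 left: {7}→1  {9}→1
  2 left: {7,9}→2  {8,9}→1
  3 left: {7,8,9}→3
  4 left: {6,7,8,9}→3
  5 left: {2,6,7,8,9}→3  {5,6,7,8,9}→3
  6 left: {2,5,6,7,8,9}→6  {4,5,6,7,8,9}→3
  7 left: {2,4,5,6,7,8,9}→9  {3,4,5,6,7,8,9}→3
  8 left: {2,3,4,5,6,7,8,9}→12
  placing 0:t first → 12 extensions

12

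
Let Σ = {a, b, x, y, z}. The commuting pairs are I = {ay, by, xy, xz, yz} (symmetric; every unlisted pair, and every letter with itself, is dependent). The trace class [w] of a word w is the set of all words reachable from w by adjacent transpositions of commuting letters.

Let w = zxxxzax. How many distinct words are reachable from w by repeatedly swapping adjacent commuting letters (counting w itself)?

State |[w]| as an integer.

10

piece 0:z — minimal
piece 1:x — minimal
piece 2:x rests on {1:x}
piece 3:x rests on {2:x}
piece 4:z rests on {0:z}
piece 5:a rests on {3:x, 4:z}
piece 6:x rests on {5:a}
minimal pieces: {0:z, 1:x}
ways to finish when only these pieces remain (= sum over removing one remaining piece with nothing left below it):
  1 left: {6}→1
  2 left: {5,6}→1
  3 left: {3,5,6}→1  {4,5,6}→1
  4 left: {0,4,5,6}→1  {2,3,5,6}→1  {3,4,5,6}→2
  5 left: {0,3,4,5,6}→3  {1,2,3,5,6}→1  {2,3,4,5,6}→3
  placing 0:z first → 4 extensions
  placing 1:x first → 6 extensions
total linear extensions = 10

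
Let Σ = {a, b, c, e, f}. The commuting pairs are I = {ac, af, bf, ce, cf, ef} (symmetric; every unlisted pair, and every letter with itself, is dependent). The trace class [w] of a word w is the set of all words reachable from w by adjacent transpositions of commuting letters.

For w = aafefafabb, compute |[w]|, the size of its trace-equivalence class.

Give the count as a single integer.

drop 0:a onto floor
drop 1:a onto {0:a}
drop 2:f onto floor
drop 3:e onto {1:a}
drop 4:f onto {2:f}
drop 5:a onto {3:e}
drop 6:f onto {4:f}
drop 7:a onto {5:a}
drop 8:b onto {7:a}
drop 9:b onto {8:b}
ground layer = {0:a, 2:f}
drop-orders for the pieces not yet dropped (sum over which currently-grounded one goes next):
  1 to go: {6} 1  {9} 1
  2 to go: {4,6} 1  {6,9} 2  {8,9} 1
  3 to go: {2,4,6} 1  {4,6,9} 3  {6,8,9} 3  {7,8,9} 1
  4 to go: {2,4,6,9} 4  {4,6,8,9} 6  {5,7,8,9} 1  {6,7,8,9} 4
  5 to go: {2,4,6,8,9} 10  {3,5,7,8,9} 1  {4,6,7,8,9} 10  {5,6,7,8,9} 5
  6 to go: {1,3,5,7,8,9} 1  {2,4,6,7,8,9} 20  {3,5,6,7,8,9} 6  {4,5,6,7,8,9} 15
  7 to go: {0,1,3,5,7,8,9} 1  {1,3,5,6,7,8,9} 7  {2,4,5,6,7,8,9} 35  {3,4,5,6,7,8,9} 21
  8 to go: {0,1,3,5,6,7,8,9} 8  {1,3,4,5,6,7,8,9} 28  {2,3,4,5,6,7,8,9} 56
  if 0:a drops first: 84 orders
  if 2:f drops first: 36 orders
heap linearizations: 120

120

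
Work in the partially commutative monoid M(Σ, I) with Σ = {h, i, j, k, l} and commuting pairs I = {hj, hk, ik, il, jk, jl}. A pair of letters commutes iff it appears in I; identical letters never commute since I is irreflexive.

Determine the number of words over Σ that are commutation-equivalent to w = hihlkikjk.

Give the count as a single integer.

piece 0:h — minimal
piece 1:i rests on {0:h}
piece 2:h rests on {1:i}
piece 3:l rests on {2:h}
piece 4:k rests on {3:l}
piece 5:i rests on {2:h}
piece 6:k rests on {4:k}
piece 7:j rests on {5:i}
piece 8:k rests on {6:k}
minimal pieces: {0:h}
ways to finish when only these pieces remain (= sum over removing one remaining piece with nothing left below it):
  1 left: {7}→1  {8}→1
  2 left: {5,7}→1  {6,8}→1  {7,8}→2
  3 left: {4,6,8}→1  {5,7,8}→3  {6,7,8}→3
  4 left: {3,4,6,8}→1  {4,6,7,8}→4  {5,6,7,8}→6
  5 left: {3,4,6,7,8}→5  {4,5,6,7,8}→10
  6 left: {3,4,5,6,7,8}→15
  7 left: {2,3,4,5,6,7,8}→15
  placing 0:h first → 15 extensions

15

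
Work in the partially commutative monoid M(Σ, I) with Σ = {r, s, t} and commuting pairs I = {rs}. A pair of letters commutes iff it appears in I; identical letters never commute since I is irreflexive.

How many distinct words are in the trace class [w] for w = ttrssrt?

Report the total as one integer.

6

drop 0:t onto floor
drop 1:t onto {0:t}
drop 2:r onto {1:t}
drop 3:s onto {1:t}
drop 4:s onto {3:s}
drop 5:r onto {2:r}
drop 6:t onto {4:s, 5:r}
ground layer = {0:t}
drop-orders for the pieces not yet dropped (sum over which currently-grounded one goes next):
  1 to go: {6} 1
  2 to go: {4,6} 1  {5,6} 1
  3 to go: {2,5,6} 1  {3,4,6} 1  {4,5,6} 2
  4 to go: {2,4,5,6} 3  {3,4,5,6} 3
  5 to go: {2,3,4,5,6} 6
  if 0:t drops first: 6 orders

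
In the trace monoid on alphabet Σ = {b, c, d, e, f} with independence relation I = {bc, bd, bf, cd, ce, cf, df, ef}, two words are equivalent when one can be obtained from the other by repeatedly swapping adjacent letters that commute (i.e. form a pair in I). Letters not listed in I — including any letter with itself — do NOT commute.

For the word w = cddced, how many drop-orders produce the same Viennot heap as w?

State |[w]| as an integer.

15

drop 0:c onto floor
drop 1:d onto floor
drop 2:d onto {1:d}
drop 3:c onto {0:c}
drop 4:e onto {2:d}
drop 5:d onto {4:e}
ground layer = {0:c, 1:d}
drop-orders for the pieces not yet dropped (sum over which currently-grounded one goes next):
  1 to go: {3} 1  {5} 1
  2 to go: {0,3} 1  {3,5} 2  {4,5} 1
  3 to go: {0,3,5} 3  {2,4,5} 1  {3,4,5} 3
  4 to go: {0,3,4,5} 6  {1,2,4,5} 1  {2,3,4,5} 4
  if 0:c drops first: 5 orders
  if 1:d drops first: 10 orders
heap linearizations: 15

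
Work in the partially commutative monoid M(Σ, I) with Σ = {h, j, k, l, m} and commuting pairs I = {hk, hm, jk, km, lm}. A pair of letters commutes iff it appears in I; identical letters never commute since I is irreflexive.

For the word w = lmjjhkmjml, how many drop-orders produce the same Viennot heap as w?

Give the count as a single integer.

56

0(l) covers ∅
1(m) covers ∅
2(j) covers 0:l, 1:m
3(j) covers 2:j
4(h) covers 3:j
5(k) covers 0:l
6(m) covers 3:j
7(j) covers 4:h, 6:m
8(m) covers 7:j
9(l) covers 5:k, 7:j
floor of heap: 0:l, 1:m
completions by unplaced set U, small U first (add the entries for U minus each lowest piece of U):
  |U|=1: {8}:1  {9}:1
  |U|=2: {5,9}:1  {8,9}:2
  |U|=3: {5,8,9}:3  {7,8,9}:2
  |U|=4: {4,7,8,9}:2  {5,7,8,9}:5  {6,7,8,9}:2
  |U|=5: {4,5,7,8,9}:7  {4,6,7,8,9}:4  {5,6,7,8,9}:7
  |U|=6: {3,4,6,7,8,9}:4  {4,5,6,7,8,9}:18
  |U|=7: {2,3,4,6,7,8,9}:4  {3,4,5,6,7,8,9}:22
  |U|=8: {1,2,3,4,6,7,8,9}:4  {2,3,4,5,6,7,8,9}:26
  start at 0(l): 30
  start at 1(m): 26
sum over floor = 56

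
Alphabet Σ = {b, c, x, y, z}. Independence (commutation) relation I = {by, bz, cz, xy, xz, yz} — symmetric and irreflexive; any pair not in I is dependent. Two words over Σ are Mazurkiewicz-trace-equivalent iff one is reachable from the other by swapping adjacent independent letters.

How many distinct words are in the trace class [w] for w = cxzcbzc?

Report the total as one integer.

21

piece 0:c — minimal
piece 1:x rests on {0:c}
piece 2:z — minimal
piece 3:c rests on {1:x}
piece 4:b rests on {3:c}
piece 5:z rests on {2:z}
piece 6:c rests on {4:b}
minimal pieces: {0:c, 2:z}
ways to finish when only these pieces remain (= sum over removing one remaining piece with nothing left below it):
  1 left: {5}→1  {6}→1
  2 left: {2,5}→1  {4,6}→1  {5,6}→2
  3 left: {2,5,6}→3  {3,4,6}→1  {4,5,6}→3
  4 left: {1,3,4,6}→1  {2,4,5,6}→6  {3,4,5,6}→4
  5 left: {0,1,3,4,6}→1  {1,3,4,5,6}→5  {2,3,4,5,6}→10
  placing 0:c first → 15 extensions
  placing 2:z first → 6 extensions
total linear extensions = 21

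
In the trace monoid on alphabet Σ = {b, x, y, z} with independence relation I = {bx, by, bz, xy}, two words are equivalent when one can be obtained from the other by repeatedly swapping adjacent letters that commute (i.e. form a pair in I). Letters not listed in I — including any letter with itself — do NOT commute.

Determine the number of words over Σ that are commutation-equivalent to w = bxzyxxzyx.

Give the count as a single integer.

54

#0=b has no predecessor
#1=x has no predecessor
#2=z depends on [1:x]
#3=y depends on [2:z]
#4=x depends on [2:z]
#5=x depends on [4:x]
#6=z depends on [3:y, 5:x]
#7=y depends on [6:z]
#8=x depends on [6:z]
sources: [0:b, 1:x]
N(rest) = Σ N(rest − s) over sources s of rest; N(one piece) = 1:
  size 1 → [0]=1  [7]=1  [8]=1
  size 2 → [0,7]=2  [0,8]=2  [7,8]=2
  size 3 → [0,7,8]=6  [6,7,8]=2
  size 4 → [0,6,7,8]=8  [3,6,7,8]=2  [5,6,7,8]=2
  size 5 → [0,3,6,7,8]=10  [0,5,6,7,8]=10  [3,5,6,7,8]=4  [4,5,6,7,8]=2
  size 6 → [0,3,5,6,7,8]=24  [0,4,5,6,7,8]=12  [3,4,5,6,7,8]=6
  size 7 → [0,3,4,5,6,7,8]=42  [2,3,4,5,6,7,8]=6
  first=0(b) contributes 6
  first=1(x) contributes 48
|[w]| = 54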